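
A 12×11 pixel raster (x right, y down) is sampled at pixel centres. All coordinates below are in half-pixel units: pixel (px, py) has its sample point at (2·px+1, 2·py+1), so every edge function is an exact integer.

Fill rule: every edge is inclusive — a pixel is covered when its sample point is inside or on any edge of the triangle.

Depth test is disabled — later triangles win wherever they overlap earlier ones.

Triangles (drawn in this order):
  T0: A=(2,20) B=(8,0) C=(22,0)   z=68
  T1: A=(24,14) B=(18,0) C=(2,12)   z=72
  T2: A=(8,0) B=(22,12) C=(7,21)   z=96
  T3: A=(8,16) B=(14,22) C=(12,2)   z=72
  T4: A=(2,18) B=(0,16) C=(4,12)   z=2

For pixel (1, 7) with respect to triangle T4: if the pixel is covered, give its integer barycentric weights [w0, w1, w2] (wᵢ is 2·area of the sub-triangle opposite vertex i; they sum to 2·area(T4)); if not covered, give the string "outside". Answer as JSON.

T0:
  2·area = 280
  edge (2, 20)→(8, 0): d=(6,-20) inclusive
  edge (8, 0)→(22, 0): d=(14,0) inclusive
  edge (22, 0)→(2, 20): d=(-20,20) inclusive
    (4,0)@(9, 1): e=[26,14,240] → █
    (5,0)@(11, 1): e=[66,14,200] → █
    (6,0)@(13, 1): e=[106,14,160] → █
    (7,0)@(15, 1): e=[146,14,120] → █
    (8,0)@(17, 1): e=[186,14,80] → █
    (9,0)@(19, 1): e=[226,14,40] → █
    (10,0)@(21, 1): e=[266,14,0] → █  [on edge]
    (11,0)@(23, 1): e=[306,14,-40] → ·
    (4,1)@(9, 3): e=[38,42,200] → █
    (9,1)@(19, 3): e=[238,42,0] → █  [on edge]
    (10,1)@(21, 3): e=[278,42,-40] → ·
    (3,2)@(7, 5): e=[10,70,200] → █
    (8,2)@(17, 5): e=[210,70,0] → █  [on edge]
    (7,3)@(15, 7): e=[182,98,0] → █  [on edge]
    (6,4)@(13, 9): e=[154,126,0] → █  [on edge]
    (5,5)@(11, 11): e=[126,154,0] → █  [on edge]
    (4,6)@(9, 13): e=[98,182,0] → █  [on edge]
    (3,7)@(7, 15): e=[70,210,0] → █  [on edge]
    (2,8)@(5, 17): e=[42,238,0] → █  [on edge]
    (1,9)@(3, 19): e=[14,266,0] → █  [on edge]
    (0,10)@(1, 21): e=[-14,294,0] → ·  [on edge]
  covered (40 px):
    · · · · █ █ █ █ █ █ █ ·
    · · · · █ █ █ █ █ █ · ·
    · · · █ █ █ █ █ █ · · ·
    · · · █ █ █ █ █ · · · ·
    · · · █ █ █ █ · · · · ·
    · · █ █ █ █ · · · · · ·
    · · █ █ █ · · · · · · ·
    · · █ █ · · · · · · · ·
    · █ █ · · · · · · · · ·
    · █ · · · · · · · · · ·
    · · · · · · · · · · · ·
T1:
  2·area = 296  (B↔C swapped to make it positive)
  edge (24, 14)→(2, 12): d=(-22,-2) inclusive
  edge (2, 12)→(18, 0): d=(16,-12) inclusive
  edge (18, 0)→(24, 14): d=(6,14) inclusive
    (8,0)@(17, 1): e=[272,4,20] → █
    (9,0)@(19, 1): e=[276,28,-8] → ·
    (7,1)@(15, 3): e=[224,12,60] → █
    (9,1)@(19, 3): e=[232,60,4] → █
    (10,1)@(21, 3): e=[236,84,-24] → ·
    (6,2)@(13, 5): e=[176,20,100] → █
    (10,2)@(21, 5): e=[192,116,-12] → ·
    (4,3)@(9, 7): e=[124,4,168] → █
    (5,3)@(11, 7): e=[128,28,140] → █
    (10,3)@(21, 7): e=[148,148,0] → █  [on edge]
    (11,3)@(23, 7): e=[152,172,-28] → ·
    (3,4)@(7, 9): e=[76,12,208] → █
    (6,6)@(13, 13): e=[0,148,148] → █  [on edge]
  covered (38 px):
    · · · · · · · · █ · · ·
    · · · · · · · █ █ █ · ·
    · · · · · · █ █ █ █ · ·
    · · · · █ █ █ █ █ █ █ ·
    · · · █ █ █ █ █ █ █ █ ·
    · · █ █ █ █ █ █ █ █ █ ·
    · · · · · · █ █ █ █ █ █
    · · · · · · · · · · · ·
    · · · · · · · · · · · ·
    · · · · · · · · · · · ·
    · · · · · · · · · · · ·
T2:
  2·area = 306
  edge (8, 0)→(22, 12): d=(14,12) inclusive
  edge (22, 12)→(7, 21): d=(-15,9) inclusive
  edge (7, 21)→(8, 0): d=(1,-21) inclusive
    (4,0)@(9, 1): e=[2,282,22] → █
    (5,0)@(11, 1): e=[-22,264,64] → ·
    (4,1)@(9, 3): e=[30,252,24] → █
    (5,1)@(11, 3): e=[6,234,66] → █
    (6,1)@(13, 3): e=[-18,216,108] → ·
    (4,2)@(9, 5): e=[58,222,26] → █
    (6,2)@(13, 5): e=[10,186,110] → █
    (7,2)@(15, 5): e=[-14,168,152] → ·
    (4,3)@(9, 7): e=[86,192,28] → █
    (7,3)@(15, 7): e=[14,138,154] → █
    (8,3)@(17, 7): e=[-10,120,196] → ·
    (4,4)@(9, 9): e=[114,162,30] → █
    (8,7)@(17, 15): e=[102,0,204] → █  [on edge]
    (3,10)@(7, 21): e=[306,0,0] → █  [on edge]
  covered (37 px):
    · · · · █ · · · · · · ·
    · · · · █ █ · · · · · ·
    · · · · █ █ █ · · · · ·
    · · · · █ █ █ █ · · · ·
    · · · · █ █ █ █ █ · · ·
    · · · · █ █ █ █ █ █ · ·
    · · · · █ █ █ █ █ █ · ·
    · · · · █ █ █ █ █ · · ·
    · · · · █ █ █ · · · · ·
    · · · · █ · · · · · · ·
    · · · █ · · · · · · · ·
T3:
  2·area = 108  (B↔C swapped to make it positive)
  edge (8, 16)→(12, 2): d=(4,-14) inclusive
  edge (12, 2)→(14, 22): d=(2,20) inclusive
  edge (14, 22)→(8, 16): d=(-6,-6) inclusive
    (5,3)@(11, 7): e=[6,30,72] → █
    (6,3)@(13, 7): e=[34,-10,84] → ·
    (0,4)@(1, 9): e=[-126,234,0] → ·  [on edge]
    (5,4)@(11, 9): e=[14,34,60] → █
    (6,4)@(13, 9): e=[42,-6,72] → ·
    (1,5)@(3, 11): e=[-90,198,0] → ·  [on edge]
    (5,5)@(11, 11): e=[22,38,48] → █
    (6,5)@(13, 11): e=[50,-2,60] → ·
    (2,6)@(5, 13): e=[-54,162,0] → ·  [on edge]
    (4,6)@(9, 13): e=[2,82,24] → █
    (6,6)@(13, 13): e=[58,2,48] → █
    (7,6)@(15, 13): e=[86,-38,60] → ·
    (3,7)@(7, 15): e=[-18,126,0] → ·  [on edge]
    (4,8)@(9, 17): e=[18,90,0] → █  [on edge]
    (5,9)@(11, 19): e=[54,54,0] → █  [on edge]
    (6,10)@(13, 21): e=[90,18,0] → █  [on edge]
  covered (15 px):
    · · · · · · · · · · · ·
    · · · · · · · · · · · ·
    · · · · · · · · · · · ·
    · · · · · █ · · · · · ·
    · · · · · █ · · · · · ·
    · · · · · █ · · · · · ·
    · · · · █ █ █ · · · · ·
    · · · · █ █ █ · · · · ·
    · · · · █ █ █ · · · · ·
    · · · · · █ █ · · · · ·
    · · · · · · █ · · · · ·
T4:
  2·area = 16
  edge (2, 18)→(0, 16): d=(-2,-2) inclusive
  edge (0, 16)→(4, 12): d=(4,-4) inclusive
  edge (4, 12)→(2, 18): d=(-2,6) inclusive
    (7,0)@(15, 1): e=[60,0,-44] → ·  [on edge]
    (3,1)@(7, 3): e=[40,-24,0] → ·  [on edge]
    (6,1)@(13, 3): e=[52,0,-36] → ·  [on edge]
    (5,2)@(11, 5): e=[44,0,-28] → ·  [on edge]
    (4,3)@(9, 7): e=[36,0,-20] → ·  [on edge]
    (2,4)@(5, 9): e=[24,-8,0] → ·  [on edge]
    (3,4)@(7, 9): e=[28,0,-12] → ·  [on edge]
    (2,5)@(5, 11): e=[20,0,-4] → ·  [on edge]
    (1,6)@(3, 13): e=[12,0,4] → █  [on edge]
    (2,6)@(5, 13): e=[16,8,-8] → ·
    (0,7)@(1, 15): e=[4,0,12] → █  [on edge]
    (1,7)@(3, 15): e=[8,8,0] → █  [on edge]
    (0,8)@(1, 17): e=[0,8,8] → █  [on edge]
    (1,9)@(3, 19): e=[0,24,-8] → ·  [on edge]
    (0,10)@(1, 21): e=[-8,24,0] → ·  [on edge]
    (2,10)@(5, 21): e=[0,40,-24] → ·  [on edge]
  covered (4 px):
    · · · · · · · · · · · ·
    · · · · · · · · · · · ·
    · · · · · · · · · · · ·
    · · · · · · · · · · · ·
    · · · · · · · · · · · ·
    · · · · · · · · · · · ·
    · █ · · · · · · · · · ·
    █ █ · · · · · · · · · ·
    █ · · · · · · · · · · ·
    · · · · · · · · · · · ·
    · · · · · · · · · · · ·

Result: [8,0,8]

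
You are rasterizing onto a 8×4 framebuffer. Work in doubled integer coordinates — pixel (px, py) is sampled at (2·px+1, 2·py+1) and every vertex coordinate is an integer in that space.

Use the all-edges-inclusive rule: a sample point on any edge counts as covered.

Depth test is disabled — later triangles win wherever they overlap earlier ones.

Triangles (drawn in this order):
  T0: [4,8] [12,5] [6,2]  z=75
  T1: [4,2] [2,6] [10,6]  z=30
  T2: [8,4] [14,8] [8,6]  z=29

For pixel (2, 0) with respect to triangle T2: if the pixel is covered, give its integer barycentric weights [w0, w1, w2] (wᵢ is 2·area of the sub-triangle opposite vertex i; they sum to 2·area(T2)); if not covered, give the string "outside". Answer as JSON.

T0:
  2·area = 42  (B↔C swapped to make it positive)
  edge (4, 8)→(6, 2): d=(2,-6) inclusive
  edge (6, 2)→(12, 5): d=(6,3) inclusive
  edge (12, 5)→(4, 8): d=(-8,3) inclusive
    (3,1)@(7, 3): e=[8,3,31] → █
    (4,1)@(9, 3): e=[20,-3,25] → ·
    (2,2)@(5, 5): e=[0,21,21] → █  [on edge]
    (4,2)@(9, 5): e=[24,9,9] → █
    (5,2)@(11, 5): e=[36,3,3] → █
    (6,2)@(13, 5): e=[48,-3,-3] → ·
    (2,3)@(5, 7): e=[4,33,5] → █
    (3,3)@(7, 7): e=[16,27,-1] → ·
    (4,3)@(9, 7): e=[28,21,-7] → ·
    (5,3)@(11, 7): e=[40,15,-13] → ·
  covered (6 px):
    · · · · · · · ·
    · · · █ · · · ·
    · · █ █ █ █ · ·
    · · █ · · · · ·
T1:
  2·area = 32  (B↔C swapped to make it positive)
  edge (4, 2)→(10, 6): d=(6,4) inclusive
  edge (10, 6)→(2, 6): d=(-8,0) inclusive
  edge (2, 6)→(4, 2): d=(2,-4) inclusive
    (2,1)@(5, 3): e=[2,24,6] → █
    (3,1)@(7, 3): e=[-6,24,14] → ·
    (1,2)@(3, 5): e=[22,8,2] → █
    (3,2)@(7, 5): e=[6,8,18] → █
    (4,2)@(9, 5): e=[-2,8,26] → ·
    (1,3)@(3, 7): e=[34,-8,6] → ·
    (2,3)@(5, 7): e=[26,-8,14] → ·
    (3,3)@(7, 7): e=[18,-8,22] → ·
  covered (4 px):
    · · · · · · · ·
    · · █ · · · · ·
    · █ █ █ · · · ·
    · · · · · · · ·
T2:
  2·area = 12
  edge (8, 4)→(14, 8): d=(6,4) inclusive
  edge (14, 8)→(8, 6): d=(-6,-2) inclusive
  edge (8, 6)→(8, 4): d=(0,-2) inclusive
    (2,2)@(5, 5): e=[18,0,-6] → ·  [on edge]
    (4,2)@(9, 5): e=[2,8,2] → █
    (5,2)@(11, 5): e=[-6,12,6] → ·
    (4,3)@(9, 7): e=[14,-4,2] → ·
    (5,3)@(11, 7): e=[6,0,6] → █  [on edge]
    (6,3)@(13, 7): e=[-2,4,10] → ·
  covered (2 px):
    · · · · · · · ·
    · · · · · · · ·
    · · · · █ · · ·
    · · · · · █ · ·

Answer: "outside"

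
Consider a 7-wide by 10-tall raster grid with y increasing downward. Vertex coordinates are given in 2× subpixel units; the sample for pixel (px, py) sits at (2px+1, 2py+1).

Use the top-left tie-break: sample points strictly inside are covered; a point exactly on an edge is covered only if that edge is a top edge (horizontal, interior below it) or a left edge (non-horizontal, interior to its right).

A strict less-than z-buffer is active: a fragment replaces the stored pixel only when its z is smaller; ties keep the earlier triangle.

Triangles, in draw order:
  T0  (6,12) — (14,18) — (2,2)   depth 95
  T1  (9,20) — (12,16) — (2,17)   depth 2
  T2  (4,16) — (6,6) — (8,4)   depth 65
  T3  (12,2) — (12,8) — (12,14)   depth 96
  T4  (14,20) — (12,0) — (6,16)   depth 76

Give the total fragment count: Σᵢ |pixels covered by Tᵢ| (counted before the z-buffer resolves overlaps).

T0:
  2·area = 56  (B↔C swapped to make it positive)
  edge (6, 12)→(2, 2): d=(-4,-10) top-left  bias=+0
  edge (2, 2)→(14, 18): d=(12,16) right/bottom  bias=-1
  edge (14, 18)→(6, 12): d=(-8,-6) top-left  bias=+0
    (2,3)@(5, 7): e=[10,12,34] → █
    (3,3)@(7, 7): e=[30,-20,46] → ·
    (2,4)@(5, 9): e=[2,36,18] → █
    (3,4)@(7, 9): e=[22,4,30] → █
    (4,4)@(9, 9): e=[42,-28,42] → ·
    (2,5)@(5, 11): e=[-6,60,2] → ·
    (3,5)@(7, 11): e=[14,28,14] → █
    (4,5)@(9, 11): e=[34,-4,26] → ·
    (3,6)@(7, 13): e=[6,52,-2] → ·
    (4,6)@(9, 13): e=[26,20,10] → █
    (5,6)@(11, 13): e=[46,-12,22] → ·
    (4,7)@(9, 15): e=[18,44,-6] → ·
  covered (7 px):
    · · · · · · ·
    · · · · · · ·
    · · · · · · ·
    · · █ · · · ·
    · · █ █ · · ·
    · · · █ · · ·
    · · · · █ · ·
    · · · · · █ ·
    · · · · · · █
    · · · · · · ·
T1:
  2·area = 37  (B↔C swapped to make it positive)
  edge (9, 20)→(2, 17): d=(-7,-3) top-left  bias=+0
  edge (2, 17)→(12, 16): d=(10,-1) top-left  bias=+0
  edge (12, 16)→(9, 20): d=(-3,4) right/bottom  bias=-1
    (1,8)@(3, 17): e=[3,1,33] → █
    (2,8)@(5, 17): e=[9,3,25] → █
    (3,8)@(7, 17): e=[15,5,17] → █
    (4,8)@(9, 17): e=[21,7,9] → █
    (5,8)@(11, 17): e=[27,9,1] → █
    (6,8)@(13, 17): e=[33,11,-7] → ·
    (1,9)@(3, 19): e=[-11,21,27] → ·
    (2,9)@(5, 19): e=[-5,23,19] → ·
    (3,9)@(7, 19): e=[1,25,11] → █
    (5,9)@(11, 19): e=[13,29,-5] → ·
  covered (7 px):
    · · · · · · ·
    · · · · · · ·
    · · · · · · ·
    · · · · · · ·
    · · · · · · ·
    · · · · · · ·
    · · · · · · ·
    · · · · · · ·
    · █ █ █ █ █ ·
    · · · █ █ · ·
T2:
  2·area = 16
  edge (4, 16)→(6, 6): d=(2,-10) top-left  bias=+0
  edge (6, 6)→(8, 4): d=(2,-2) top-left  bias=+0
  edge (8, 4)→(4, 16): d=(-4,12) right/bottom  bias=-1
    (3,0)@(7, 1): e=[0,-8,24] → ·  [on edge]
    (4,0)@(9, 1): e=[20,-4,0] → ·  [on edge]
    (5,0)@(11, 1): e=[40,0,-24] → ·  [on edge]
    (4,1)@(9, 3): e=[24,0,-8] → ·  [on edge]
    (3,2)@(7, 5): e=[8,0,8] → █  [on edge]
    (4,2)@(9, 5): e=[28,4,-16] → ·
    (2,3)@(5, 7): e=[-8,0,24] → ·  [on edge]
    (3,3)@(7, 7): e=[12,4,0] → ·  [on edge]
    (1,4)@(3, 9): e=[-24,0,40] → ·  [on edge]
    (0,5)@(1, 11): e=[-40,0,56] → ·  [on edge]
    (2,5)@(5, 11): e=[0,8,8] → █  [on edge]
    (3,5)@(7, 11): e=[20,12,-16] → ·
    (2,6)@(5, 13): e=[4,12,0] → ·  [on edge]
    (1,9)@(3, 19): e=[-4,20,0] → ·  [on edge]
  covered (2 px):
    · · · · · · ·
    · · · · · · ·
    · · · █ · · ·
    · · · · · · ·
    · · · · · · ·
    · · █ · · · ·
    · · · · · · ·
    · · · · · · ·
    · · · · · · ·
    · · · · · · ·
T3:
  degenerate (2·area = 0) — covers nothing
T4:
  2·area = 152  (B↔C swapped to make it positive)
  edge (14, 20)→(6, 16): d=(-8,-4) top-left  bias=+0
  edge (6, 16)→(12, 0): d=(6,-16) top-left  bias=+0
  edge (12, 0)→(14, 20): d=(2,20) right/bottom  bias=-1
    (5,1)@(11, 3): e=[124,2,26] → █
    (6,1)@(13, 3): e=[132,34,-14] → ·
    (5,2)@(11, 5): e=[108,14,30] → █
    (6,2)@(13, 5): e=[116,46,-10] → ·
    (5,3)@(11, 7): e=[92,26,34] → █
    (6,3)@(13, 7): e=[100,58,-6] → ·
    (4,4)@(9, 9): e=[68,6,78] → █
    (6,4)@(13, 9): e=[84,70,-2] → ·
    (4,5)@(9, 11): e=[52,18,82] → █
    (6,5)@(13, 11): e=[68,82,2] → █
    (4,6)@(9, 13): e=[36,30,86] → █
    (3,7)@(7, 15): e=[12,10,130] → █
  covered (19 px):
    · · · · · · ·
    · · · · · █ ·
    · · · · · █ ·
    · · · · · █ ·
    · · · · █ █ ·
    · · · · █ █ █
    · · · · █ █ █
    · · · █ █ █ █
    · · · · █ █ █
    · · · · · · █

Final: 35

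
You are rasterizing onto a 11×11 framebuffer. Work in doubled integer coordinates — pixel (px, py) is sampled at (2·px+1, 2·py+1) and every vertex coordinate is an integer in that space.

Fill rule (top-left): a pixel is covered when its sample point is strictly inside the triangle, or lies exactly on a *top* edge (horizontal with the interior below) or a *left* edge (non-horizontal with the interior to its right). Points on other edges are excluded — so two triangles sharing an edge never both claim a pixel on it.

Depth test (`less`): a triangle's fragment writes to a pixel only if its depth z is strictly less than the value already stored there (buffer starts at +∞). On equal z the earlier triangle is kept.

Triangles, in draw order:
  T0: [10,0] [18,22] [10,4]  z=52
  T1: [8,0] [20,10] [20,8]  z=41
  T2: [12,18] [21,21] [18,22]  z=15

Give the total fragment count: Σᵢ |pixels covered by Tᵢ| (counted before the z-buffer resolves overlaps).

T0:
  2·area = 32
  edge (10, 0)→(18, 22): d=(8,22) right/bottom  bias=-1
  edge (18, 22)→(10, 4): d=(-8,-18) top-left  bias=+0
  edge (10, 4)→(10, 0): d=(0,-4) top-left  bias=+0
    (5,1)@(11, 3): e=[2,26,4] → #
    (6,1)@(13, 3): e=[-42,62,12] → ·
    (5,2)@(11, 5): e=[18,10,4] → #
    (6,2)@(13, 5): e=[-26,46,12] → ·
    (5,3)@(11, 7): e=[34,-6,4] → ·
    (6,4)@(13, 9): e=[6,14,12] → #
    (7,4)@(15, 9): e=[-38,50,20] → ·
    (6,5)@(13, 11): e=[22,-2,12] → ·
    (7,7)@(15, 15): e=[10,2,20] → #
    (8,7)@(17, 15): e=[-34,38,28] → ·
    (7,8)@(15, 17): e=[26,-14,20] → ·
  covered (4 px):
    · · · · · · · · · · ·
    · · · · · # · · · · ·
    · · · · · # · · · · ·
    · · · · · · · · · · ·
    · · · · · · # · · · ·
    · · · · · · · · · · ·
    · · · · · · · · · · ·
    · · · · · · · # · · ·
    · · · · · · · · · · ·
    · · · · · · · · · · ·
    · · · · · · · · · · ·
T1:
  2·area = 24  (B↔C swapped to make it positive)
  edge (8, 0)→(20, 8): d=(12,8) right/bottom  bias=-1
  edge (20, 8)→(20, 10): d=(0,2) right/bottom  bias=-1
  edge (20, 10)→(8, 0): d=(-12,-10) top-left  bias=+0
    (7,2)@(15, 5): e=[4,10,10] → #
    (8,2)@(17, 5): e=[-12,6,30] → ·
    (7,3)@(15, 7): e=[28,10,-14] → ·
    (8,3)@(17, 7): e=[12,6,6] → #
    (9,3)@(19, 7): e=[-4,2,26] → ·
    (8,4)@(17, 9): e=[36,6,-18] → ·
    (9,4)@(19, 9): e=[20,2,2] → #
    (10,4)@(21, 9): e=[4,-2,22] → ·
    (9,5)@(19, 11): e=[44,2,-22] → ·
  covered (3 px):
    · · · · · · · · · · ·
    · · · · · · · · · · ·
    · · · · · · · # · · ·
    · · · · · · · · # · ·
    · · · · · · · · · # ·
    · · · · · · · · · · ·
    · · · · · · · · · · ·
    · · · · · · · · · · ·
    · · · · · · · · · · ·
    · · · · · · · · · · ·
    · · · · · · · · · · ·
T2:
  2·area = 18
  edge (12, 18)→(21, 21): d=(9,3) right/bottom  bias=-1
  edge (21, 21)→(18, 22): d=(-3,1) right/bottom  bias=-1
  edge (18, 22)→(12, 18): d=(-6,-4) top-left  bias=+0
    (1,7)@(3, 15): e=[0,36,-18] → ·  [on edge]
    (4,8)@(9, 17): e=[0,24,-6] → ·  [on edge]
    (7,9)@(15, 19): e=[0,12,6] → ·  [on edge]
    (8,10)@(17, 21): e=[12,4,2] → #
    (9,10)@(19, 21): e=[6,2,10] → #
    (10,10)@(21, 21): e=[0,0,18] → ·  [on edge]
  covered (2 px):
    · · · · · · · · · · ·
    · · · · · · · · · · ·
    · · · · · · · · · · ·
    · · · · · · · · · · ·
    · · · · · · · · · · ·
    · · · · · · · · · · ·
    · · · · · · · · · · ·
    · · · · · · · · · · ·
    · · · · · · · · · · ·
    · · · · · · · · · · ·
    · · · · · · · · # # ·

Result: 9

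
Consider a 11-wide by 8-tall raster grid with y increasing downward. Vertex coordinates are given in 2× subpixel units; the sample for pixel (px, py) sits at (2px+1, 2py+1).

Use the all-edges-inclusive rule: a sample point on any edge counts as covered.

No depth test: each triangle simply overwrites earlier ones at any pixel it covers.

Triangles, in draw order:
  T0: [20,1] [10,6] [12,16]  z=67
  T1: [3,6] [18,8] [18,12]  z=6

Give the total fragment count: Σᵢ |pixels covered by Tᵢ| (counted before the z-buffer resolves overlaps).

T0:
  2·area = 110  (B↔C swapped to make it positive)
  edge (20, 1)→(12, 16): d=(-8,15) inclusive
  edge (12, 16)→(10, 6): d=(-2,-10) inclusive
  edge (10, 6)→(20, 1): d=(10,-5) inclusive
    (4,0)@(9, 1): e=[165,0,-55] → ·  [on edge]
    (8,1)@(17, 3): e=[29,76,5] → █
    (9,1)@(19, 3): e=[-1,96,15] → ·
    (6,2)@(13, 5): e=[73,32,5] → █
    (7,2)@(15, 5): e=[43,52,15] → █
    (9,2)@(19, 5): e=[-17,92,35] → ·
    (5,3)@(11, 7): e=[87,8,15] → █
    (8,3)@(17, 7): e=[-3,68,45] → ·
    (5,4)@(11, 9): e=[71,4,35] → █
    (8,4)@(17, 9): e=[-19,64,65] → ·
    (5,5)@(11, 11): e=[55,0,55] → █  [on edge]
    (7,5)@(15, 11): e=[-5,40,75] → ·
  covered (13 px):
    · · · · · · · · · · ·
    · · · · · · · · █ · ·
    · · · · · · █ █ █ · ·
    · · · · · █ █ █ · · ·
    · · · · · █ █ █ · · ·
    · · · · · █ █ · · · ·
    · · · · · · █ · · · ·
    · · · · · · · · · · ·
T1:
  2·area = 60
  edge (3, 6)→(18, 8): d=(15,2) inclusive
  edge (18, 8)→(18, 12): d=(0,4) inclusive
  edge (18, 12)→(3, 6): d=(-15,-6) inclusive
    (3,3)@(7, 7): e=[7,44,9] → █
    (4,3)@(9, 7): e=[3,36,21] → █
    (5,3)@(11, 7): e=[-1,28,33] → ·
    (3,4)@(7, 9): e=[37,44,-21] → ·
    (4,4)@(9, 9): e=[33,36,-9] → ·
    (5,4)@(11, 9): e=[29,28,3] → █
    (6,4)@(13, 9): e=[25,20,15] → █
    (7,4)@(15, 9): e=[21,12,27] → █
    (8,4)@(17, 9): e=[17,4,39] → █
    (9,4)@(19, 9): e=[13,-4,51] → ·
    (5,5)@(11, 11): e=[59,28,-27] → ·
    (6,5)@(13, 11): e=[55,20,-15] → ·
  covered (7 px):
    · · · · · · · · · · ·
    · · · · · · · · · · ·
    · · · · · · · · · · ·
    · · · █ █ · · · · · ·
    · · · · · █ █ █ █ · ·
    · · · · · · · · █ · ·
    · · · · · · · · · · ·
    · · · · · · · · · · ·

Answer: 20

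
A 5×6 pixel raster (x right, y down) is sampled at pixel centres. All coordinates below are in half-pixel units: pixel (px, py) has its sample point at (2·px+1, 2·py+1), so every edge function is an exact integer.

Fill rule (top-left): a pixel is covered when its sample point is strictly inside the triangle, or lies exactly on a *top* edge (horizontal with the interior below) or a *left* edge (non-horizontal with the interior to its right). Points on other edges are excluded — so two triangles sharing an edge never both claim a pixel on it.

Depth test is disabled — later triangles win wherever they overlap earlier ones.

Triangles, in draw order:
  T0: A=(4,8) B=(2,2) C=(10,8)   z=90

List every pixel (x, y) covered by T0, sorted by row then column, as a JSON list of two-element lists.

T0:
  2·area = 36
  edge (4, 8)→(2, 2): d=(-2,-6) top-left  bias=+0
  edge (2, 2)→(10, 8): d=(8,6) right/bottom  bias=-1
  edge (10, 8)→(4, 8): d=(-6,0) right/bottom  bias=-1
    (1,1)@(3, 3): e=[4,2,30] → █
    (2,1)@(5, 3): e=[16,-10,30] → ·
    (1,2)@(3, 5): e=[0,18,18] → █  [on edge]
    (2,2)@(5, 5): e=[12,6,18] → █
    (3,2)@(7, 5): e=[24,-6,18] → ·
    (1,3)@(3, 7): e=[-4,34,6] → ·
    (2,3)@(5, 7): e=[8,22,6] → █
    (3,3)@(7, 7): e=[20,10,6] → █
    (4,3)@(9, 7): e=[32,-2,6] → ·
    (2,4)@(5, 9): e=[4,38,-6] → ·
    (3,4)@(7, 9): e=[16,26,-6] → ·
    (2,5)@(5, 11): e=[0,54,-18] → ·  [on edge]
  covered (5 px):
    · · · · ·
    · █ · · ·
    · █ █ · ·
    · · █ █ ·
    · · · · ·
    · · · · ·

Answer: [[1,1],[1,2],[2,2],[2,3],[3,3]]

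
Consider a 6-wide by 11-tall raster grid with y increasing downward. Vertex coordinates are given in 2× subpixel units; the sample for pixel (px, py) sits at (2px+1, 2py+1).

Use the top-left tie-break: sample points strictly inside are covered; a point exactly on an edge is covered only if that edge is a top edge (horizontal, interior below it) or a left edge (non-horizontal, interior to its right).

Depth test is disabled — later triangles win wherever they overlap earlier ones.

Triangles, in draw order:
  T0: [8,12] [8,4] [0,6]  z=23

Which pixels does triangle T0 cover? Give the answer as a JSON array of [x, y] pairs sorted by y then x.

T0:
  2·area = 64  (B↔C swapped to make it positive)
  edge (8, 12)→(0, 6): d=(-8,-6) top-left  bias=+0
  edge (0, 6)→(8, 4): d=(8,-2) top-left  bias=+0
  edge (8, 4)→(8, 12): d=(0,8) right/bottom  bias=-1
    (2,2)@(5, 5): e=[38,2,24] → #
    (3,2)@(7, 5): e=[50,6,8] → #
    (4,2)@(9, 5): e=[62,10,-8] → ·
    (1,3)@(3, 7): e=[10,14,40] → #
    (4,3)@(9, 7): e=[46,26,-8] → ·
    (1,4)@(3, 9): e=[-6,30,40] → ·
    (2,4)@(5, 9): e=[6,34,24] → #
    (4,4)@(9, 9): e=[30,42,-8] → ·
    (2,5)@(5, 11): e=[-10,50,24] → ·
    (3,5)@(7, 11): e=[2,54,8] → #
    (4,5)@(9, 11): e=[14,58,-8] → ·
    (3,6)@(7, 13): e=[-14,70,8] → ·
  covered (8 px):
    · · · · · ·
    · · · · · ·
    · · # # · ·
    · # # # · ·
    · · # # · ·
    · · · # · ·
    · · · · · ·
    · · · · · ·
    · · · · · ·
    · · · · · ·
    · · · · · ·

Answer: [[2,2],[3,2],[1,3],[2,3],[3,3],[2,4],[3,4],[3,5]]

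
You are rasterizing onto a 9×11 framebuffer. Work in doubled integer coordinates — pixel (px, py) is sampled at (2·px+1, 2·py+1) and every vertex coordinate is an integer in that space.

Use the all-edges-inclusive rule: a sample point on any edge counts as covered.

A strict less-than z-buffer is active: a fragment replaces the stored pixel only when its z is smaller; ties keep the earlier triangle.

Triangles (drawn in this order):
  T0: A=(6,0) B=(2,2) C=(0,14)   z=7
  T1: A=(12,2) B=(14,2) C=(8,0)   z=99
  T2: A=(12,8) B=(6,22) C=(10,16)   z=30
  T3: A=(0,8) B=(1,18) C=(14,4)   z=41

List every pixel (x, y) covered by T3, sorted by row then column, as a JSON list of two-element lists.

T0:
  2·area = 44  (B↔C swapped to make it positive)
  edge (6, 0)→(0, 14): d=(-6,14) inclusive
  edge (0, 14)→(2, 2): d=(2,-12) inclusive
  edge (2, 2)→(6, 0): d=(4,-2) inclusive
    (2,0)@(5, 1): e=[8,34,2] → #
    (3,0)@(7, 1): e=[-20,58,6] → ·
    (1,1)@(3, 3): e=[24,14,6] → #
    (2,1)@(5, 3): e=[-4,38,10] → ·
    (1,2)@(3, 5): e=[12,18,14] → #
    (2,2)@(5, 5): e=[-16,42,18] → ·
    (1,3)@(3, 7): e=[0,22,22] → #  [on edge]
    (2,3)@(5, 7): e=[-28,46,26] → ·
    (0,4)@(1, 9): e=[16,2,26] → #
    (1,4)@(3, 9): e=[-12,26,30] → ·
    (0,5)@(1, 11): e=[4,6,34] → #
    (1,5)@(3, 11): e=[-24,30,38] → ·
  covered (6 px):
    · · # · · · · · ·
    · # · · · · · · ·
    · # · · · · · · ·
    · # · · · · · · ·
    # · · · · · · · ·
    # · · · · · · · ·
    · · · · · · · · ·
    · · · · · · · · ·
    · · · · · · · · ·
    · · · · · · · · ·
    · · · · · · · · ·
T1:
  2·area = 4  (B↔C swapped to make it positive)
  edge (12, 2)→(8, 0): d=(-4,-2) inclusive
  edge (8, 0)→(14, 2): d=(6,2) inclusive
  edge (14, 2)→(12, 2): d=(-2,0) inclusive
    (5,0)@(11, 1): e=[2,0,2] → #  [on edge]
    (6,0)@(13, 1): e=[6,-4,2] → ·
    (5,1)@(11, 3): e=[-6,12,-2] → ·
    (8,1)@(17, 3): e=[6,0,-2] → ·  [on edge]
  covered (1 px):
    · · · · · # · · ·
    · · · · · · · · ·
    · · · · · · · · ·
    · · · · · · · · ·
    · · · · · · · · ·
    · · · · · · · · ·
    · · · · · · · · ·
    · · · · · · · · ·
    · · · · · · · · ·
    · · · · · · · · ·
    · · · · · · · · ·
T2:
  2·area = 20  (B↔C swapped to make it positive)
  edge (12, 8)→(10, 16): d=(-2,8) inclusive
  edge (10, 16)→(6, 22): d=(-4,6) inclusive
  edge (6, 22)→(12, 8): d=(6,-14) inclusive
    (7,0)@(15, 1): e=[-10,30,0] → ·  [on edge]
    (5,5)@(11, 11): e=[2,14,4] → #
    (6,5)@(13, 11): e=[-14,2,32] → ·
    (5,6)@(11, 13): e=[-2,6,16] → ·
    (4,7)@(9, 15): e=[10,10,0] → #  [on edge]
    (5,7)@(11, 15): e=[-6,-2,28] → ·
    (4,8)@(9, 17): e=[6,2,12] → #
    (5,8)@(11, 17): e=[-10,-10,40] → ·
    (4,9)@(9, 19): e=[2,-6,24] → ·
  covered (3 px):
    · · · · · · · · ·
    · · · · · · · · ·
    · · · · · · · · ·
    · · · · · · · · ·
    · · · · · · · · ·
    · · · · · # · · ·
    · · · · · · · · ·
    · · · · # · · · ·
    · · · · # · · · ·
    · · · · · · · · ·
    · · · · · · · · ·
T3:
  2·area = 144  (B↔C swapped to make it positive)
  edge (0, 8)→(14, 4): d=(14,-4) inclusive
  edge (14, 4)→(1, 18): d=(-13,14) inclusive
  edge (1, 18)→(0, 8): d=(-1,-10) inclusive
    (5,2)@(11, 5): e=[2,29,113] → #
    (6,2)@(13, 5): e=[10,1,133] → #
    (7,2)@(15, 5): e=[18,-27,153] → ·
    (2,3)@(5, 7): e=[6,87,51] → #
    (3,3)@(7, 7): e=[14,59,71] → #
    (4,3)@(9, 7): e=[22,31,91] → #
    (6,3)@(13, 7): e=[38,-25,131] → ·
    (0,4)@(1, 9): e=[18,117,9] → #
    (1,4)@(3, 9): e=[26,89,29] → #
    (5,4)@(11, 9): e=[58,-23,109] → ·
    (0,5)@(1, 11): e=[46,91,7] → #
    (4,5)@(9, 11): e=[78,-21,87] → ·
  covered (21 px):
    · · · · · · · · ·
    · · · · · · · · ·
    · · · · · # # · ·
    · · # # # # · · ·
    # # # # # · · · ·
    # # # # · · · · ·
    # # # · · · · · ·
    # # · · · · · · ·
    # · · · · · · · ·
    · · · · · · · · ·
    · · · · · · · · ·

Final: [[5,2],[6,2],[2,3],[3,3],[4,3],[5,3],[0,4],[1,4],[2,4],[3,4],[4,4],[0,5],[1,5],[2,5],[3,5],[0,6],[1,6],[2,6],[0,7],[1,7],[0,8]]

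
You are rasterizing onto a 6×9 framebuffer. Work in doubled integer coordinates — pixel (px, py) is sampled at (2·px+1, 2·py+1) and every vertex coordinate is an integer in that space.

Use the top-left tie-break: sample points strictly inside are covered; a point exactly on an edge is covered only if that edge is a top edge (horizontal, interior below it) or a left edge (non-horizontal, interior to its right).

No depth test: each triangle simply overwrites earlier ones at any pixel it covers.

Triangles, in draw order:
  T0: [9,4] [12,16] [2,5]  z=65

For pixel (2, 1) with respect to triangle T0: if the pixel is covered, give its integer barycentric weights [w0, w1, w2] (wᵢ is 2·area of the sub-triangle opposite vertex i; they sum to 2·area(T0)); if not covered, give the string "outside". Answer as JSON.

T0:
  2·area = 87
  edge (9, 4)→(12, 16): d=(3,12) right/bottom  bias=-1
  edge (12, 16)→(2, 5): d=(-10,-11) top-left  bias=+0
  edge (2, 5)→(9, 4): d=(7,-1) top-left  bias=+0
    (1,2)@(3, 5): e=[75,11,1] → #
    (2,2)@(5, 5): e=[51,33,3] → #
    (3,2)@(7, 5): e=[27,55,5] → #
    (4,2)@(9, 5): e=[3,77,7] → #
    (5,2)@(11, 5): e=[-21,99,9] → ·
    (1,3)@(3, 7): e=[81,-9,15] → ·
    (2,3)@(5, 7): e=[57,13,17] → #
    (5,3)@(11, 7): e=[-15,79,23] → ·
    (2,4)@(5, 9): e=[63,-7,31] → ·
    (3,4)@(7, 9): e=[39,15,33] → #
    (5,4)@(11, 9): e=[-9,59,37] → ·
    (3,5)@(7, 11): e=[45,-5,47] → ·
  covered (11 px):
    · · · · · ·
    · · · · · ·
    · # # # # ·
    · · # # # ·
    · · · # # ·
    · · · · # ·
    · · · · · #
    · · · · · ·
    · · · · · ·

Final: "outside"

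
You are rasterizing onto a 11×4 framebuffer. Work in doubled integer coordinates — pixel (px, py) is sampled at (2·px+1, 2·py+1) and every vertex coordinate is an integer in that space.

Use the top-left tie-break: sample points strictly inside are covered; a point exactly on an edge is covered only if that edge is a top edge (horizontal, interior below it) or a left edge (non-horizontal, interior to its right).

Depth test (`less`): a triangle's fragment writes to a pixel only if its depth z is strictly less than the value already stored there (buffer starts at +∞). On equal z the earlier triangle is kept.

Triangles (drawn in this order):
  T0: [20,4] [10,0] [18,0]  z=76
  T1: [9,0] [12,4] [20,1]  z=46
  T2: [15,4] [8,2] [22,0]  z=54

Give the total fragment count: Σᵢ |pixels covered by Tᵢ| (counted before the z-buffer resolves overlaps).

T0:
  2·area = 32
  edge (20, 4)→(10, 0): d=(-10,-4) top-left  bias=+0
  edge (10, 0)→(18, 0): d=(8,0) top-left  bias=+0
  edge (18, 0)→(20, 4): d=(2,4) right/bottom  bias=-1
    (6,0)@(13, 1): e=[2,8,22] → X
    (7,0)@(15, 1): e=[10,8,14] → X
    (8,0)@(17, 1): e=[18,8,6] → X
    (9,0)@(19, 1): e=[26,8,-2] → .
    (6,1)@(13, 3): e=[-18,24,26] → .
    (7,1)@(15, 3): e=[-10,24,18] → .
    (8,1)@(17, 3): e=[-2,24,10] → .
    (9,1)@(19, 3): e=[6,24,2] → X
    (10,1)@(21, 3): e=[14,24,-6] → .
    (9,2)@(19, 5): e=[-14,40,6] → .
  covered (4 px):
    . . . . . . X X X . .
    . . . . . . . . . X .
    . . . . . . . . . . .
    . . . . . . . . . . .
T1:
  2·area = 41  (B↔C swapped to make it positive)
  edge (9, 0)→(20, 1): d=(11,1) right/bottom  bias=-1
  edge (20, 1)→(12, 4): d=(-8,3) right/bottom  bias=-1
  edge (12, 4)→(9, 0): d=(-3,-4) top-left  bias=+0
    (5,0)@(11, 1): e=[9,27,5] → X
    (6,0)@(13, 1): e=[7,21,13] → X
    (7,0)@(15, 1): e=[5,15,21] → X
    (8,0)@(17, 1): e=[3,9,29] → X
    (9,0)@(19, 1): e=[1,3,37] → X
    (10,0)@(21, 1): e=[-1,-3,45] → .
    (5,1)@(11, 3): e=[31,11,-1] → .
    (6,1)@(13, 3): e=[29,5,7] → X
    (7,1)@(15, 3): e=[27,-1,15] → .
    (8,1)@(17, 3): e=[25,-7,23] → .
    (9,1)@(19, 3): e=[23,-13,31] → .
    (6,2)@(13, 5): e=[51,-11,1] → .
  covered (6 px):
    . . . . . X X X X X .
    . . . . . . X . . . .
    . . . . . . . . . . .
    . . . . . . . . . . .
T2:
  2·area = 42
  edge (15, 4)→(8, 2): d=(-7,-2) top-left  bias=+0
  edge (8, 2)→(22, 0): d=(14,-2) top-left  bias=+0
  edge (22, 0)→(15, 4): d=(-7,4) right/bottom  bias=-1
    (7,0)@(15, 1): e=[21,0,21] → X  [on edge]
    (8,0)@(17, 1): e=[25,4,13] → X
    (9,0)@(19, 1): e=[29,8,5] → X
    (10,0)@(21, 1): e=[33,12,-3] → .
    (0,1)@(1, 3): e=[-21,0,63] → .  [on edge]
    (6,1)@(13, 3): e=[3,24,15] → X
    (8,1)@(17, 3): e=[11,32,-1] → .
    (9,1)@(19, 3): e=[15,36,-9] → .
    (6,2)@(13, 5): e=[-11,52,1] → .
    (7,2)@(15, 5): e=[-7,56,-7] → .
  covered (5 px):
    . . . . . . . X X X .
    . . . . . . X X . . .
    . . . . . . . . . . .
    . . . . . . . . . . .

Result: 15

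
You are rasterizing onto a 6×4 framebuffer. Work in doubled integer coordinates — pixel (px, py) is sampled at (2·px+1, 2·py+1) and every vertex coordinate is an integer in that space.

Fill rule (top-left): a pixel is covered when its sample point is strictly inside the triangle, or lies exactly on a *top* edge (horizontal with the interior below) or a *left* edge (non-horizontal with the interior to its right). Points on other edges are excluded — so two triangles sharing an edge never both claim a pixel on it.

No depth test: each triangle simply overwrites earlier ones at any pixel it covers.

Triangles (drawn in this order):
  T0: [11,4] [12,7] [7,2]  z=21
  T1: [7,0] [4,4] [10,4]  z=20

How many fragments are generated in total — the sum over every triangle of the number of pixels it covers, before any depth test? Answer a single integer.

T0:
  2·area = 10
  edge (11, 4)→(12, 7): d=(1,3) right/bottom  bias=-1
  edge (12, 7)→(7, 2): d=(-5,-5) top-left  bias=+0
  edge (7, 2)→(11, 4): d=(4,2) right/bottom  bias=-1
    (2,0)@(5, 1): e=[15,-5,0] → ·  [on edge]
    (4,1)@(9, 3): e=[5,5,0] → ·  [on edge]
    (5,2)@(11, 5): e=[1,5,4] → █
    (5,3)@(11, 7): e=[3,-5,12] → ·
  covered (1 px):
    · · · · · ·
    · · · · · ·
    · · · · · █
    · · · · · ·
T1:
  2·area = 24  (B↔C swapped to make it positive)
  edge (7, 0)→(10, 4): d=(3,4) right/bottom  bias=-1
  edge (10, 4)→(4, 4): d=(-6,0) right/bottom  bias=-1
  edge (4, 4)→(7, 0): d=(3,-4) top-left  bias=+0
    (3,0)@(7, 1): e=[3,18,3] → █
    (4,0)@(9, 1): e=[-5,18,11] → ·
    (2,1)@(5, 3): e=[17,6,1] → █
    (4,1)@(9, 3): e=[1,6,17] → █
    (5,1)@(11, 3): e=[-7,6,25] → ·
    (2,2)@(5, 5): e=[23,-6,7] → ·
    (3,2)@(7, 5): e=[15,-6,15] → ·
    (4,2)@(9, 5): e=[7,-6,23] → ·
  covered (4 px):
    · · · █ · ·
    · · █ █ █ ·
    · · · · · ·
    · · · · · ·

Final: 5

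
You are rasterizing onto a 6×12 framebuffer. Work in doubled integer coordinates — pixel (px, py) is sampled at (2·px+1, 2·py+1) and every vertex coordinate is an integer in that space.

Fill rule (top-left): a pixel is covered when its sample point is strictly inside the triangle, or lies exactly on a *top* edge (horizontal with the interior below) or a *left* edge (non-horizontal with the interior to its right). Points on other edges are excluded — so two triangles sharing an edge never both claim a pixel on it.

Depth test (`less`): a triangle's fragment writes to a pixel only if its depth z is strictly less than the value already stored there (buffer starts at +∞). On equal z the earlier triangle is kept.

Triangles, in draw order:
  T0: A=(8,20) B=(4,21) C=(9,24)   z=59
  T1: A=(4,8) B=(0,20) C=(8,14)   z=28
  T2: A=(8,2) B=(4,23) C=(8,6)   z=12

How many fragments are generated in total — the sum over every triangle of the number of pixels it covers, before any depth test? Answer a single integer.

T0:
  2·area = 17  (B↔C swapped to make it positive)
  edge (8, 20)→(9, 24): d=(1,4) right/bottom  bias=-1
  edge (9, 24)→(4, 21): d=(-5,-3) top-left  bias=+0
  edge (4, 21)→(8, 20): d=(4,-1) top-left  bias=+0
    (2,10)@(5, 21): e=[13,3,1] → █
    (3,10)@(7, 21): e=[5,9,3] → █
    (4,10)@(9, 21): e=[-3,15,5] → ·
    (2,11)@(5, 23): e=[15,-7,9] → ·
    (3,11)@(7, 23): e=[7,-1,11] → ·
  covered (2 px):
    · · · · · ·
    · · · · · ·
    · · · · · ·
    · · · · · ·
    · · · · · ·
    · · · · · ·
    · · · · · ·
    · · · · · ·
    · · · · · ·
    · · · · · ·
    · · █ █ · ·
    · · · · · ·
T1:
  2·area = 72  (B↔C swapped to make it positive)
  edge (4, 8)→(8, 14): d=(4,6) right/bottom  bias=-1
  edge (8, 14)→(0, 20): d=(-8,6) right/bottom  bias=-1
  edge (0, 20)→(4, 8): d=(4,-12) top-left  bias=+0
    (2,2)@(5, 5): e=[-18,90,0] → ·  [on edge]
    (1,5)@(3, 11): e=[18,54,0] → █  [on edge]
    (2,5)@(5, 11): e=[6,42,24] → █
    (3,5)@(7, 11): e=[-6,30,48] → ·
    (1,6)@(3, 13): e=[26,38,8] → █
    (3,6)@(7, 13): e=[2,14,56] → █
    (4,6)@(9, 13): e=[-10,2,80] → ·
    (1,7)@(3, 15): e=[34,22,16] → █
    (3,7)@(7, 15): e=[10,-2,64] → ·
    (0,8)@(1, 17): e=[54,18,0] → █  [on edge]
    (2,8)@(5, 17): e=[30,-6,48] → ·
    (0,9)@(1, 19): e=[62,2,8] → █
  covered (10 px):
    · · · · · ·
    · · · · · ·
    · · · · · ·
    · · · · · ·
    · · · · · ·
    · █ █ · · ·
    · █ █ █ · ·
    · █ █ · · ·
    █ █ · · · ·
    █ · · · · ·
    · · · · · ·
    · · · · · ·
T2:
  2·area = 16  (B↔C swapped to make it positive)
  edge (8, 2)→(8, 6): d=(0,4) right/bottom  bias=-1
  edge (8, 6)→(4, 23): d=(-4,17) right/bottom  bias=-1
  edge (4, 23)→(8, 2): d=(4,-21) top-left  bias=+0
    (3,4)@(7, 9): e=[4,5,7] → █
    (4,4)@(9, 9): e=[-4,-29,49] → ·
    (3,5)@(7, 11): e=[4,-3,15] → ·
  covered (1 px):
    · · · · · ·
    · · · · · ·
    · · · · · ·
    · · · · · ·
    · · · █ · ·
    · · · · · ·
    · · · · · ·
    · · · · · ·
    · · · · · ·
    · · · · · ·
    · · · · · ·
    · · · · · ·

Result: 13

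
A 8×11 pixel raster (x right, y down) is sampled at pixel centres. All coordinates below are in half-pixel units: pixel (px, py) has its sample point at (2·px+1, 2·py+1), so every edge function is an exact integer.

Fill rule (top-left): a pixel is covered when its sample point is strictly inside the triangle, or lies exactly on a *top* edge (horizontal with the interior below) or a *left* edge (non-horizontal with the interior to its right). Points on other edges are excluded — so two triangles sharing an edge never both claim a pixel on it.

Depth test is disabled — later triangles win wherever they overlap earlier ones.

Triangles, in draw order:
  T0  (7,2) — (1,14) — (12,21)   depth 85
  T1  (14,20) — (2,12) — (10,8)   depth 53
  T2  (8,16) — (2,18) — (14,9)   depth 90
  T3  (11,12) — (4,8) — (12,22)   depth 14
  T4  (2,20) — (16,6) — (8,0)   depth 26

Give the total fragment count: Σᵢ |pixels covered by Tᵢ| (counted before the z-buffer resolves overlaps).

T0:
  2·area = 174  (B↔C swapped to make it positive)
  edge (7, 2)→(12, 21): d=(5,19) right/bottom  bias=-1
  edge (12, 21)→(1, 14): d=(-11,-7) top-left  bias=+0
  edge (1, 14)→(7, 2): d=(6,-12) top-left  bias=+0
    (3,1)@(7, 3): e=[5,163,6] → #
    (4,1)@(9, 3): e=[-33,177,30] → ·
    (3,2)@(7, 5): e=[15,141,18] → #
    (4,2)@(9, 5): e=[-23,155,42] → ·
    (2,3)@(5, 7): e=[63,105,6] → #
    (4,3)@(9, 7): e=[-13,133,54] → ·
    (2,4)@(5, 9): e=[73,83,18] → #
    (4,4)@(9, 9): e=[-3,111,66] → ·
    (1,5)@(3, 11): e=[121,47,6] → #
    (4,5)@(9, 11): e=[7,89,78] → #
    (5,5)@(11, 11): e=[-31,103,102] → ·
    (1,6)@(3, 13): e=[131,25,18] → #
  covered (22 px):
    · · · · · · · ·
    · · · # · · · ·
    · · · # · · · ·
    · · # # · · · ·
    · · # # · · · ·
    · # # # # · · ·
    · # # # # · · ·
    · # # # # · · ·
    · · · # # · · ·
    · · · · # # · ·
    · · · · · · · ·
T1:
  2·area = 112
  edge (14, 20)→(2, 12): d=(-12,-8) top-left  bias=+0
  edge (2, 12)→(10, 8): d=(8,-4) top-left  bias=+0
  edge (10, 8)→(14, 20): d=(4,12) right/bottom  bias=-1
    (4,2)@(9, 5): e=[140,-28,0] → ·  [on edge]
    (4,4)@(9, 9): e=[92,4,16] → #
    (5,4)@(11, 9): e=[108,12,-8] → ·
    (2,5)@(5, 11): e=[36,4,72] → #
    (3,5)@(7, 11): e=[52,12,48] → #
    (5,5)@(11, 11): e=[84,28,0] → ·  [on edge]
    (2,6)@(5, 13): e=[12,20,80] → #
    (5,6)@(11, 13): e=[60,44,8] → #
    (6,6)@(13, 13): e=[76,52,-16] → ·
    (2,7)@(5, 15): e=[-12,36,88] → ·
    (3,7)@(7, 15): e=[4,44,64] → #
    (6,7)@(13, 15): e=[52,68,-8] → ·
    (6,8)@(13, 17): e=[28,84,0] → ·  [on edge]
  covered (13 px):
    · · · · · · · ·
    · · · · · · · ·
    · · · · · · · ·
    · · · · · · · ·
    · · · · # · · ·
    · · # # # · · ·
    · · # # # # · ·
    · · · # # # · ·
    · · · · · # · ·
    · · · · · · # ·
    · · · · · · · ·
T2:
  2·area = 30
  edge (8, 16)→(2, 18): d=(-6,2) right/bottom  bias=-1
  edge (2, 18)→(14, 9): d=(12,-9) top-left  bias=+0
  edge (14, 9)→(8, 16): d=(-6,7) right/bottom  bias=-1
    (4,6)@(9, 13): e=[16,3,11] → #
    (5,6)@(11, 13): e=[12,21,-3] → ·
    (3,7)@(7, 15): e=[8,9,13] → #
    (4,7)@(9, 15): e=[4,27,-1] → ·
    (5,7)@(11, 15): e=[0,45,-15] → ·  [on edge]
    (2,8)@(5, 17): e=[0,15,15] → ·  [on edge]
    (3,8)@(7, 17): e=[-4,33,1] → ·
  covered (2 px):
    · · · · · · · ·
    · · · · · · · ·
    · · · · · · · ·
    · · · · · · · ·
    · · · · · · · ·
    · · · · · · · ·
    · · · · # · · ·
    · · · # · · · ·
    · · · · · · · ·
    · · · · · · · ·
    · · · · · · · ·
T3:
  2·area = 66  (B↔C swapped to make it positive)
  edge (11, 12)→(12, 22): d=(1,10) right/bottom  bias=-1
  edge (12, 22)→(4, 8): d=(-8,-14) top-left  bias=+0
  edge (4, 8)→(11, 12): d=(7,4) right/bottom  bias=-1
    (2,4)@(5, 9): e=[57,6,3] → #
    (3,4)@(7, 9): e=[37,34,-5] → ·
    (2,5)@(5, 11): e=[59,-10,17] → ·
    (3,5)@(7, 11): e=[39,18,9] → #
    (4,5)@(9, 11): e=[19,46,1] → #
    (5,5)@(11, 11): e=[-1,74,-7] → ·
    (3,6)@(7, 13): e=[41,2,23] → #
    (5,6)@(11, 13): e=[1,58,7] → #
    (6,6)@(13, 13): e=[-19,86,-1] → ·
    (3,7)@(7, 15): e=[43,-14,37] → ·
    (4,7)@(9, 15): e=[23,14,29] → #
    (6,7)@(13, 15): e=[-17,70,13] → ·
  covered (10 px):
    · · · · · · · ·
    · · · · · · · ·
    · · · · · · · ·
    · · · · · · · ·
    · · # · · · · ·
    · · · # # · · ·
    · · · # # # · ·
    · · · · # # · ·
    · · · · · # · ·
    · · · · · # · ·
    · · · · · · · ·
T4:
  2·area = 196  (B↔C swapped to make it positive)
  edge (2, 20)→(8, 0): d=(6,-20) top-left  bias=+0
  edge (8, 0)→(16, 6): d=(8,6) right/bottom  bias=-1
  edge (16, 6)→(2, 20): d=(-14,14) right/bottom  bias=-1
    (4,0)@(9, 1): e=[26,2,168] → #
    (5,0)@(11, 1): e=[66,-10,140] → ·
    (4,1)@(9, 3): e=[38,18,140] → #
    (5,1)@(11, 3): e=[78,6,112] → #
    (6,1)@(13, 3): e=[118,-6,84] → ·
    (3,2)@(7, 5): e=[10,46,140] → #
    (6,2)@(13, 5): e=[130,10,56] → #
    (7,2)@(15, 5): e=[170,-2,28] → ·
    (3,3)@(7, 7): e=[22,62,112] → #
    (7,3)@(15, 7): e=[182,14,0] → ·  [on edge]
    (3,4)@(7, 9): e=[34,78,84] → #
    (6,4)@(13, 9): e=[154,42,0] → ·  [on edge]
    (5,5)@(11, 11): e=[126,70,0] → ·  [on edge]
    (4,6)@(9, 13): e=[98,98,0] → ·  [on edge]
    (3,7)@(7, 15): e=[70,126,0] → ·  [on edge]
    (2,8)@(5, 17): e=[42,154,0] → ·  [on edge]
    (1,9)@(3, 19): e=[14,182,0] → ·  [on edge]
    (0,10)@(1, 21): e=[-14,210,0] → ·  [on edge]
  covered (21 px):
    · · · · # · · ·
    · · · · # # · ·
    · · · # # # # ·
    · · · # # # # ·
    · · · # # # · ·
    · · # # # · · ·
    · · # # · · · ·
    · · # · · · · ·
    · # · · · · · ·
    · · · · · · · ·
    · · · · · · · ·

Final: 68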